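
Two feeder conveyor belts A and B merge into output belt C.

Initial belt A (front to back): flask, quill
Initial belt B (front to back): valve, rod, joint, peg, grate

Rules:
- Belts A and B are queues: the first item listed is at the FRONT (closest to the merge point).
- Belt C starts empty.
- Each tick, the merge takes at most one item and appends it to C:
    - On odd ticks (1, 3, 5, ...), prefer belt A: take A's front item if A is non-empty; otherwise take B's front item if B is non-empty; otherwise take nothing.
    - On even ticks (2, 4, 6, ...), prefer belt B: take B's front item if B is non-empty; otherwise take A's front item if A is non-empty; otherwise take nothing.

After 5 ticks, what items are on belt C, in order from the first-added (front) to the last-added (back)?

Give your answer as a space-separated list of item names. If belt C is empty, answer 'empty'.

Tick 1: prefer A, take flask from A; A=[quill] B=[valve,rod,joint,peg,grate] C=[flask]
Tick 2: prefer B, take valve from B; A=[quill] B=[rod,joint,peg,grate] C=[flask,valve]
Tick 3: prefer A, take quill from A; A=[-] B=[rod,joint,peg,grate] C=[flask,valve,quill]
Tick 4: prefer B, take rod from B; A=[-] B=[joint,peg,grate] C=[flask,valve,quill,rod]
Tick 5: prefer A, take joint from B; A=[-] B=[peg,grate] C=[flask,valve,quill,rod,joint]

Answer: flask valve quill rod joint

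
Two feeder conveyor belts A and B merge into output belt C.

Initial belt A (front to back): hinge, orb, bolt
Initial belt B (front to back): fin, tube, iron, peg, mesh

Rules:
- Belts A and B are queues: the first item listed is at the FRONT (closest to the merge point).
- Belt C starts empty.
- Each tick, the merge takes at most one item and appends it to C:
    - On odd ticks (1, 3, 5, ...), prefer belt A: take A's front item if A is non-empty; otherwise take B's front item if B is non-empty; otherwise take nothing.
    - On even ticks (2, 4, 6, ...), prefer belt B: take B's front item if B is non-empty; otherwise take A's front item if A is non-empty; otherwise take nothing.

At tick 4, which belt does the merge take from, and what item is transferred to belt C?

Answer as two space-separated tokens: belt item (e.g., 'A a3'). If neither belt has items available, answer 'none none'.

Answer: B tube

Derivation:
Tick 1: prefer A, take hinge from A; A=[orb,bolt] B=[fin,tube,iron,peg,mesh] C=[hinge]
Tick 2: prefer B, take fin from B; A=[orb,bolt] B=[tube,iron,peg,mesh] C=[hinge,fin]
Tick 3: prefer A, take orb from A; A=[bolt] B=[tube,iron,peg,mesh] C=[hinge,fin,orb]
Tick 4: prefer B, take tube from B; A=[bolt] B=[iron,peg,mesh] C=[hinge,fin,orb,tube]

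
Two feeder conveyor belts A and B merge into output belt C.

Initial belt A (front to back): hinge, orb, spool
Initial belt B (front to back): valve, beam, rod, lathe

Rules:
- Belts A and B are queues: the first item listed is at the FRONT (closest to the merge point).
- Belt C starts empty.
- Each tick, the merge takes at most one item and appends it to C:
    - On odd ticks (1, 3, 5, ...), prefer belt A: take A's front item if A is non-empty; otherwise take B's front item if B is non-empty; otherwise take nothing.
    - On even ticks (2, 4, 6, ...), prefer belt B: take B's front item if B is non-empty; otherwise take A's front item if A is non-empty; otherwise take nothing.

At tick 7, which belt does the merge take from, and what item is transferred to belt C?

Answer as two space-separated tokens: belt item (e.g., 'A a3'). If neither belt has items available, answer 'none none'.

Tick 1: prefer A, take hinge from A; A=[orb,spool] B=[valve,beam,rod,lathe] C=[hinge]
Tick 2: prefer B, take valve from B; A=[orb,spool] B=[beam,rod,lathe] C=[hinge,valve]
Tick 3: prefer A, take orb from A; A=[spool] B=[beam,rod,lathe] C=[hinge,valve,orb]
Tick 4: prefer B, take beam from B; A=[spool] B=[rod,lathe] C=[hinge,valve,orb,beam]
Tick 5: prefer A, take spool from A; A=[-] B=[rod,lathe] C=[hinge,valve,orb,beam,spool]
Tick 6: prefer B, take rod from B; A=[-] B=[lathe] C=[hinge,valve,orb,beam,spool,rod]
Tick 7: prefer A, take lathe from B; A=[-] B=[-] C=[hinge,valve,orb,beam,spool,rod,lathe]

Answer: B lathe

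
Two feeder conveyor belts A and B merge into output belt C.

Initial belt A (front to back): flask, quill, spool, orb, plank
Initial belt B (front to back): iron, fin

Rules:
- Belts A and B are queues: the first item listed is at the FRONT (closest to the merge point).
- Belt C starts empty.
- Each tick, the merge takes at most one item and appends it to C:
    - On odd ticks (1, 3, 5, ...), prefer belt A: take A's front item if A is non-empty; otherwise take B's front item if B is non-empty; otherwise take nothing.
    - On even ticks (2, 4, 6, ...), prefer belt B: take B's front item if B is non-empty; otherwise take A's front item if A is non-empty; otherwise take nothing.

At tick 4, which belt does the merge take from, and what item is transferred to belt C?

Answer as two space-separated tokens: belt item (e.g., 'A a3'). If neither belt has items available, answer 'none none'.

Answer: B fin

Derivation:
Tick 1: prefer A, take flask from A; A=[quill,spool,orb,plank] B=[iron,fin] C=[flask]
Tick 2: prefer B, take iron from B; A=[quill,spool,orb,plank] B=[fin] C=[flask,iron]
Tick 3: prefer A, take quill from A; A=[spool,orb,plank] B=[fin] C=[flask,iron,quill]
Tick 4: prefer B, take fin from B; A=[spool,orb,plank] B=[-] C=[flask,iron,quill,fin]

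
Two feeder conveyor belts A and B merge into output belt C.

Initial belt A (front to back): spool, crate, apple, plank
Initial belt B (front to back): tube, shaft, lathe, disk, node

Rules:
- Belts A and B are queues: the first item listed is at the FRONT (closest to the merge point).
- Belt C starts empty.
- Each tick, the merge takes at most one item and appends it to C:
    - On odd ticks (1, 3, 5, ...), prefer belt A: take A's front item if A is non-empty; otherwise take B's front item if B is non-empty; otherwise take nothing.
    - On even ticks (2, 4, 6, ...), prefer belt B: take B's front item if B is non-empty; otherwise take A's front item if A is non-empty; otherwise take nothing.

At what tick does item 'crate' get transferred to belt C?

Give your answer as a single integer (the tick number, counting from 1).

Answer: 3

Derivation:
Tick 1: prefer A, take spool from A; A=[crate,apple,plank] B=[tube,shaft,lathe,disk,node] C=[spool]
Tick 2: prefer B, take tube from B; A=[crate,apple,plank] B=[shaft,lathe,disk,node] C=[spool,tube]
Tick 3: prefer A, take crate from A; A=[apple,plank] B=[shaft,lathe,disk,node] C=[spool,tube,crate]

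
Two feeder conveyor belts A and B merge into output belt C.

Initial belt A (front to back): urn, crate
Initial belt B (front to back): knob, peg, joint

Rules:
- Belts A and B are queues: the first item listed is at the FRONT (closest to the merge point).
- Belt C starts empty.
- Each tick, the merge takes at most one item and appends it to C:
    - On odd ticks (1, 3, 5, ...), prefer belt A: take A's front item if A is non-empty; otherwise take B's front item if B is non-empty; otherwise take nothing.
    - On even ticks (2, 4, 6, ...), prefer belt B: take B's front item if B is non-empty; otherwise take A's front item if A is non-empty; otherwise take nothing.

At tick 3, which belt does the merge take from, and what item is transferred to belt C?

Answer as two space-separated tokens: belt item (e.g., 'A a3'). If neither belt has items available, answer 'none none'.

Answer: A crate

Derivation:
Tick 1: prefer A, take urn from A; A=[crate] B=[knob,peg,joint] C=[urn]
Tick 2: prefer B, take knob from B; A=[crate] B=[peg,joint] C=[urn,knob]
Tick 3: prefer A, take crate from A; A=[-] B=[peg,joint] C=[urn,knob,crate]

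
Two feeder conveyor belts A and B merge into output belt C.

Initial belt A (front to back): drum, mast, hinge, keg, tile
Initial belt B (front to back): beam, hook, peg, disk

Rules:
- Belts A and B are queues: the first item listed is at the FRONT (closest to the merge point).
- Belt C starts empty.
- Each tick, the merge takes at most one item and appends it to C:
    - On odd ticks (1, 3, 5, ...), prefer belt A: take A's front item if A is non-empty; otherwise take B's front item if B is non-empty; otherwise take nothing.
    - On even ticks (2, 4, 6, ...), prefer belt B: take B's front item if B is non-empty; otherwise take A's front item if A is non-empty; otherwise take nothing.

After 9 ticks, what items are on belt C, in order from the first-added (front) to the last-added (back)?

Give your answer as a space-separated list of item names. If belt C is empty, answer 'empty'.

Answer: drum beam mast hook hinge peg keg disk tile

Derivation:
Tick 1: prefer A, take drum from A; A=[mast,hinge,keg,tile] B=[beam,hook,peg,disk] C=[drum]
Tick 2: prefer B, take beam from B; A=[mast,hinge,keg,tile] B=[hook,peg,disk] C=[drum,beam]
Tick 3: prefer A, take mast from A; A=[hinge,keg,tile] B=[hook,peg,disk] C=[drum,beam,mast]
Tick 4: prefer B, take hook from B; A=[hinge,keg,tile] B=[peg,disk] C=[drum,beam,mast,hook]
Tick 5: prefer A, take hinge from A; A=[keg,tile] B=[peg,disk] C=[drum,beam,mast,hook,hinge]
Tick 6: prefer B, take peg from B; A=[keg,tile] B=[disk] C=[drum,beam,mast,hook,hinge,peg]
Tick 7: prefer A, take keg from A; A=[tile] B=[disk] C=[drum,beam,mast,hook,hinge,peg,keg]
Tick 8: prefer B, take disk from B; A=[tile] B=[-] C=[drum,beam,mast,hook,hinge,peg,keg,disk]
Tick 9: prefer A, take tile from A; A=[-] B=[-] C=[drum,beam,mast,hook,hinge,peg,keg,disk,tile]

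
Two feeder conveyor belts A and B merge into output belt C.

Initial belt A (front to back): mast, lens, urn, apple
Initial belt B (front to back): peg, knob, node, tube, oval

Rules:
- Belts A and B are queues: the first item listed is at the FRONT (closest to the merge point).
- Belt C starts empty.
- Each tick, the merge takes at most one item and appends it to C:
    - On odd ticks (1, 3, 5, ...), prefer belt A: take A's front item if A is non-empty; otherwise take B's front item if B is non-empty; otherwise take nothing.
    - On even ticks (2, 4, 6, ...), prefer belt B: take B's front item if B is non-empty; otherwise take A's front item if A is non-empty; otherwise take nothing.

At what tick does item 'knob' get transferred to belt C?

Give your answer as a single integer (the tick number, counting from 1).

Tick 1: prefer A, take mast from A; A=[lens,urn,apple] B=[peg,knob,node,tube,oval] C=[mast]
Tick 2: prefer B, take peg from B; A=[lens,urn,apple] B=[knob,node,tube,oval] C=[mast,peg]
Tick 3: prefer A, take lens from A; A=[urn,apple] B=[knob,node,tube,oval] C=[mast,peg,lens]
Tick 4: prefer B, take knob from B; A=[urn,apple] B=[node,tube,oval] C=[mast,peg,lens,knob]

Answer: 4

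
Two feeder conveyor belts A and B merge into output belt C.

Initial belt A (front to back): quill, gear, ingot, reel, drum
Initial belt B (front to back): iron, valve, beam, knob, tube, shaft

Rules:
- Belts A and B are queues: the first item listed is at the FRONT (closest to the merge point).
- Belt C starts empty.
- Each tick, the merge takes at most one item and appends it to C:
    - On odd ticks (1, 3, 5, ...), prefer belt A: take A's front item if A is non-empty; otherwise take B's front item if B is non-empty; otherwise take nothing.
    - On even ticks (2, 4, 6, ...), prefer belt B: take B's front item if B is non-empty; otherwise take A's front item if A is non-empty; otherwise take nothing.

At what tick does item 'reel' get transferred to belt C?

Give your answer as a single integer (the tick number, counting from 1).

Answer: 7

Derivation:
Tick 1: prefer A, take quill from A; A=[gear,ingot,reel,drum] B=[iron,valve,beam,knob,tube,shaft] C=[quill]
Tick 2: prefer B, take iron from B; A=[gear,ingot,reel,drum] B=[valve,beam,knob,tube,shaft] C=[quill,iron]
Tick 3: prefer A, take gear from A; A=[ingot,reel,drum] B=[valve,beam,knob,tube,shaft] C=[quill,iron,gear]
Tick 4: prefer B, take valve from B; A=[ingot,reel,drum] B=[beam,knob,tube,shaft] C=[quill,iron,gear,valve]
Tick 5: prefer A, take ingot from A; A=[reel,drum] B=[beam,knob,tube,shaft] C=[quill,iron,gear,valve,ingot]
Tick 6: prefer B, take beam from B; A=[reel,drum] B=[knob,tube,shaft] C=[quill,iron,gear,valve,ingot,beam]
Tick 7: prefer A, take reel from A; A=[drum] B=[knob,tube,shaft] C=[quill,iron,gear,valve,ingot,beam,reel]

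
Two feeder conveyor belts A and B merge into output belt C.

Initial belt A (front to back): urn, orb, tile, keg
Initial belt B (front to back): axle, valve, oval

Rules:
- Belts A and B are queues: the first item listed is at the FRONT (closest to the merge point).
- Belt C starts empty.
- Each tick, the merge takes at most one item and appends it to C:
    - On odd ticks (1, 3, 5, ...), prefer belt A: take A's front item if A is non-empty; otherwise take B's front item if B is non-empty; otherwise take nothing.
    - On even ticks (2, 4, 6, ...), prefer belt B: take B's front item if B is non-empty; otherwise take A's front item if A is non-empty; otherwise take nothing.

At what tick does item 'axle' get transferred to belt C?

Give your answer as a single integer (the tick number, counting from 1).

Answer: 2

Derivation:
Tick 1: prefer A, take urn from A; A=[orb,tile,keg] B=[axle,valve,oval] C=[urn]
Tick 2: prefer B, take axle from B; A=[orb,tile,keg] B=[valve,oval] C=[urn,axle]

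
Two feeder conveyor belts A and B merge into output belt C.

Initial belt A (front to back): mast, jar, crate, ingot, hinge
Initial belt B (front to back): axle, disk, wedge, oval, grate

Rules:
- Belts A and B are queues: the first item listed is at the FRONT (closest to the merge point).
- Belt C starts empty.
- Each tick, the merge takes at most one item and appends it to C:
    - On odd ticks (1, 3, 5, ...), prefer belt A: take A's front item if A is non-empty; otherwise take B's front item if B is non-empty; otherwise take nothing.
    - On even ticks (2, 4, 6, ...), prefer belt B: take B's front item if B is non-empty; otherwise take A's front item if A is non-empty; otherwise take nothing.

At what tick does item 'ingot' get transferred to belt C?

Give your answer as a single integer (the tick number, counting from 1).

Answer: 7

Derivation:
Tick 1: prefer A, take mast from A; A=[jar,crate,ingot,hinge] B=[axle,disk,wedge,oval,grate] C=[mast]
Tick 2: prefer B, take axle from B; A=[jar,crate,ingot,hinge] B=[disk,wedge,oval,grate] C=[mast,axle]
Tick 3: prefer A, take jar from A; A=[crate,ingot,hinge] B=[disk,wedge,oval,grate] C=[mast,axle,jar]
Tick 4: prefer B, take disk from B; A=[crate,ingot,hinge] B=[wedge,oval,grate] C=[mast,axle,jar,disk]
Tick 5: prefer A, take crate from A; A=[ingot,hinge] B=[wedge,oval,grate] C=[mast,axle,jar,disk,crate]
Tick 6: prefer B, take wedge from B; A=[ingot,hinge] B=[oval,grate] C=[mast,axle,jar,disk,crate,wedge]
Tick 7: prefer A, take ingot from A; A=[hinge] B=[oval,grate] C=[mast,axle,jar,disk,crate,wedge,ingot]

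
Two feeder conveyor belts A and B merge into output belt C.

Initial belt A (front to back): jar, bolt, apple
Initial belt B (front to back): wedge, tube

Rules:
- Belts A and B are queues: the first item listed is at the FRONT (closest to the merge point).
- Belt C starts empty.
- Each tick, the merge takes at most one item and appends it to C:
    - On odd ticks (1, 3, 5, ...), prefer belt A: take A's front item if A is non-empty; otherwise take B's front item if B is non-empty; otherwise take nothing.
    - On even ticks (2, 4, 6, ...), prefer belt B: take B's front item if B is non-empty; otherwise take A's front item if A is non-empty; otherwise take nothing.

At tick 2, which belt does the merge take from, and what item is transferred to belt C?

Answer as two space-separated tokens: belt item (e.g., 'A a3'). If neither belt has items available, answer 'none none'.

Tick 1: prefer A, take jar from A; A=[bolt,apple] B=[wedge,tube] C=[jar]
Tick 2: prefer B, take wedge from B; A=[bolt,apple] B=[tube] C=[jar,wedge]

Answer: B wedge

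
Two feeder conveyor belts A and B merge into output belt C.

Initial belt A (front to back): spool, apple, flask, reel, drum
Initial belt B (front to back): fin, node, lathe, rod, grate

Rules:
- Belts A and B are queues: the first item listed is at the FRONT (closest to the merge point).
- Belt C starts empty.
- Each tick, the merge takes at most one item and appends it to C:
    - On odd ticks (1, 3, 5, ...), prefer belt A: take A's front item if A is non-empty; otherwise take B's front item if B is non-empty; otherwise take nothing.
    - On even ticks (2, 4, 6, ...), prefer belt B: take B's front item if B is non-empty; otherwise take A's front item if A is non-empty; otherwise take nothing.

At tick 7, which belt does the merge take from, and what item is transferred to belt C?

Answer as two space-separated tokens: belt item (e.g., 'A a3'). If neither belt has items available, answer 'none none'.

Answer: A reel

Derivation:
Tick 1: prefer A, take spool from A; A=[apple,flask,reel,drum] B=[fin,node,lathe,rod,grate] C=[spool]
Tick 2: prefer B, take fin from B; A=[apple,flask,reel,drum] B=[node,lathe,rod,grate] C=[spool,fin]
Tick 3: prefer A, take apple from A; A=[flask,reel,drum] B=[node,lathe,rod,grate] C=[spool,fin,apple]
Tick 4: prefer B, take node from B; A=[flask,reel,drum] B=[lathe,rod,grate] C=[spool,fin,apple,node]
Tick 5: prefer A, take flask from A; A=[reel,drum] B=[lathe,rod,grate] C=[spool,fin,apple,node,flask]
Tick 6: prefer B, take lathe from B; A=[reel,drum] B=[rod,grate] C=[spool,fin,apple,node,flask,lathe]
Tick 7: prefer A, take reel from A; A=[drum] B=[rod,grate] C=[spool,fin,apple,node,flask,lathe,reel]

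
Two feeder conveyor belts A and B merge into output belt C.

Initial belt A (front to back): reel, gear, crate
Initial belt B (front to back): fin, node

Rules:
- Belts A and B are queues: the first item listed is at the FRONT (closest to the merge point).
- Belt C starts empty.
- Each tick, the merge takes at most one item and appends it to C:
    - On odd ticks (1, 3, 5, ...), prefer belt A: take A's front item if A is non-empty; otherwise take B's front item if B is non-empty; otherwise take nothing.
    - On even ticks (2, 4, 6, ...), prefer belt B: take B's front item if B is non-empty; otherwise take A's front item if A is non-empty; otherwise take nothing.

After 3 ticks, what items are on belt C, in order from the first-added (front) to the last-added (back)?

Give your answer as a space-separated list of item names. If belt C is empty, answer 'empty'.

Tick 1: prefer A, take reel from A; A=[gear,crate] B=[fin,node] C=[reel]
Tick 2: prefer B, take fin from B; A=[gear,crate] B=[node] C=[reel,fin]
Tick 3: prefer A, take gear from A; A=[crate] B=[node] C=[reel,fin,gear]

Answer: reel fin gear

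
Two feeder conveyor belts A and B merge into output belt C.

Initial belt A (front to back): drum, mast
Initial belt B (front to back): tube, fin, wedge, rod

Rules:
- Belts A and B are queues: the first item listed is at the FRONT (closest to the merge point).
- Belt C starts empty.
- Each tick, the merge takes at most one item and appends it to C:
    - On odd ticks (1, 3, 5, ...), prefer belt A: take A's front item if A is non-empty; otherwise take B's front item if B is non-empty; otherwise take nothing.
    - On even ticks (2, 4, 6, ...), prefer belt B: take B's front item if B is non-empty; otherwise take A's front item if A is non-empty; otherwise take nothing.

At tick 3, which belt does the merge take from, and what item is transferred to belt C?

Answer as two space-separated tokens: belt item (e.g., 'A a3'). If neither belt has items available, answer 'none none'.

Tick 1: prefer A, take drum from A; A=[mast] B=[tube,fin,wedge,rod] C=[drum]
Tick 2: prefer B, take tube from B; A=[mast] B=[fin,wedge,rod] C=[drum,tube]
Tick 3: prefer A, take mast from A; A=[-] B=[fin,wedge,rod] C=[drum,tube,mast]

Answer: A mast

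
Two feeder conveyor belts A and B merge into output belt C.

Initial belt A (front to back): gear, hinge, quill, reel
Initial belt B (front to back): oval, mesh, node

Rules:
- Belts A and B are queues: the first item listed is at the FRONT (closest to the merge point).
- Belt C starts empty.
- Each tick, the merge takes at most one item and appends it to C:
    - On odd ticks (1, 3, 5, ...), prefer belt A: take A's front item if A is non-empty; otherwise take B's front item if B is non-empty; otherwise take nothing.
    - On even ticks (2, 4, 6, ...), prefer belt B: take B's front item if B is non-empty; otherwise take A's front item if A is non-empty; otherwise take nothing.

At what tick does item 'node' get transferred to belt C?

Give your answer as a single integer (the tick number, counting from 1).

Tick 1: prefer A, take gear from A; A=[hinge,quill,reel] B=[oval,mesh,node] C=[gear]
Tick 2: prefer B, take oval from B; A=[hinge,quill,reel] B=[mesh,node] C=[gear,oval]
Tick 3: prefer A, take hinge from A; A=[quill,reel] B=[mesh,node] C=[gear,oval,hinge]
Tick 4: prefer B, take mesh from B; A=[quill,reel] B=[node] C=[gear,oval,hinge,mesh]
Tick 5: prefer A, take quill from A; A=[reel] B=[node] C=[gear,oval,hinge,mesh,quill]
Tick 6: prefer B, take node from B; A=[reel] B=[-] C=[gear,oval,hinge,mesh,quill,node]

Answer: 6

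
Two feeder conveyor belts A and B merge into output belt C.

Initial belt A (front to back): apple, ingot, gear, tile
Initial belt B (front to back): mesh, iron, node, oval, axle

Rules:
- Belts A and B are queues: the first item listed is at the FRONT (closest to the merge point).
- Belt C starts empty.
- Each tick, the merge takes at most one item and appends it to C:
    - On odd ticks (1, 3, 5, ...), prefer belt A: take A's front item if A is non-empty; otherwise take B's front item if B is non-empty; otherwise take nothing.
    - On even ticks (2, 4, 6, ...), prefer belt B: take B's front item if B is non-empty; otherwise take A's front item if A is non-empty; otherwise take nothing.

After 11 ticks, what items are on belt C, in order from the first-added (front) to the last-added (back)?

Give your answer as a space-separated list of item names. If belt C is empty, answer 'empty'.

Tick 1: prefer A, take apple from A; A=[ingot,gear,tile] B=[mesh,iron,node,oval,axle] C=[apple]
Tick 2: prefer B, take mesh from B; A=[ingot,gear,tile] B=[iron,node,oval,axle] C=[apple,mesh]
Tick 3: prefer A, take ingot from A; A=[gear,tile] B=[iron,node,oval,axle] C=[apple,mesh,ingot]
Tick 4: prefer B, take iron from B; A=[gear,tile] B=[node,oval,axle] C=[apple,mesh,ingot,iron]
Tick 5: prefer A, take gear from A; A=[tile] B=[node,oval,axle] C=[apple,mesh,ingot,iron,gear]
Tick 6: prefer B, take node from B; A=[tile] B=[oval,axle] C=[apple,mesh,ingot,iron,gear,node]
Tick 7: prefer A, take tile from A; A=[-] B=[oval,axle] C=[apple,mesh,ingot,iron,gear,node,tile]
Tick 8: prefer B, take oval from B; A=[-] B=[axle] C=[apple,mesh,ingot,iron,gear,node,tile,oval]
Tick 9: prefer A, take axle from B; A=[-] B=[-] C=[apple,mesh,ingot,iron,gear,node,tile,oval,axle]
Tick 10: prefer B, both empty, nothing taken; A=[-] B=[-] C=[apple,mesh,ingot,iron,gear,node,tile,oval,axle]
Tick 11: prefer A, both empty, nothing taken; A=[-] B=[-] C=[apple,mesh,ingot,iron,gear,node,tile,oval,axle]

Answer: apple mesh ingot iron gear node tile oval axle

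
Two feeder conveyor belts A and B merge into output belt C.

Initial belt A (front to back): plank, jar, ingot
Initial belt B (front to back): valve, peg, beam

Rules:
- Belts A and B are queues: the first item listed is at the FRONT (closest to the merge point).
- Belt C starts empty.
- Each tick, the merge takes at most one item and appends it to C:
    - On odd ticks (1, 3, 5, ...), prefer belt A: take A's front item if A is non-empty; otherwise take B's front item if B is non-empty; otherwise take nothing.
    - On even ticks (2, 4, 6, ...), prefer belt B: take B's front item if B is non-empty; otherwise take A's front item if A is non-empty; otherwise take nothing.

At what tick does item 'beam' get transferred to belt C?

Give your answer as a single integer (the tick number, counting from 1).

Answer: 6

Derivation:
Tick 1: prefer A, take plank from A; A=[jar,ingot] B=[valve,peg,beam] C=[plank]
Tick 2: prefer B, take valve from B; A=[jar,ingot] B=[peg,beam] C=[plank,valve]
Tick 3: prefer A, take jar from A; A=[ingot] B=[peg,beam] C=[plank,valve,jar]
Tick 4: prefer B, take peg from B; A=[ingot] B=[beam] C=[plank,valve,jar,peg]
Tick 5: prefer A, take ingot from A; A=[-] B=[beam] C=[plank,valve,jar,peg,ingot]
Tick 6: prefer B, take beam from B; A=[-] B=[-] C=[plank,valve,jar,peg,ingot,beam]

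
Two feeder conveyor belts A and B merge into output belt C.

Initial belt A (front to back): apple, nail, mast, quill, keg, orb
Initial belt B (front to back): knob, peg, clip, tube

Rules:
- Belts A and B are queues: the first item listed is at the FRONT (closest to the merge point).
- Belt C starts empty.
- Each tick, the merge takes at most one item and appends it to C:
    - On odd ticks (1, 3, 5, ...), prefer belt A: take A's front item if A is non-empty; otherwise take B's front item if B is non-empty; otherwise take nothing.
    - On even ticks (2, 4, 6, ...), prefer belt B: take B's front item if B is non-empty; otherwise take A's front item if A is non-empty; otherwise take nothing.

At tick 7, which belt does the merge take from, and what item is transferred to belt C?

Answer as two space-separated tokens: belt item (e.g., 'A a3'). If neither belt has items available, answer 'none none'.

Answer: A quill

Derivation:
Tick 1: prefer A, take apple from A; A=[nail,mast,quill,keg,orb] B=[knob,peg,clip,tube] C=[apple]
Tick 2: prefer B, take knob from B; A=[nail,mast,quill,keg,orb] B=[peg,clip,tube] C=[apple,knob]
Tick 3: prefer A, take nail from A; A=[mast,quill,keg,orb] B=[peg,clip,tube] C=[apple,knob,nail]
Tick 4: prefer B, take peg from B; A=[mast,quill,keg,orb] B=[clip,tube] C=[apple,knob,nail,peg]
Tick 5: prefer A, take mast from A; A=[quill,keg,orb] B=[clip,tube] C=[apple,knob,nail,peg,mast]
Tick 6: prefer B, take clip from B; A=[quill,keg,orb] B=[tube] C=[apple,knob,nail,peg,mast,clip]
Tick 7: prefer A, take quill from A; A=[keg,orb] B=[tube] C=[apple,knob,nail,peg,mast,clip,quill]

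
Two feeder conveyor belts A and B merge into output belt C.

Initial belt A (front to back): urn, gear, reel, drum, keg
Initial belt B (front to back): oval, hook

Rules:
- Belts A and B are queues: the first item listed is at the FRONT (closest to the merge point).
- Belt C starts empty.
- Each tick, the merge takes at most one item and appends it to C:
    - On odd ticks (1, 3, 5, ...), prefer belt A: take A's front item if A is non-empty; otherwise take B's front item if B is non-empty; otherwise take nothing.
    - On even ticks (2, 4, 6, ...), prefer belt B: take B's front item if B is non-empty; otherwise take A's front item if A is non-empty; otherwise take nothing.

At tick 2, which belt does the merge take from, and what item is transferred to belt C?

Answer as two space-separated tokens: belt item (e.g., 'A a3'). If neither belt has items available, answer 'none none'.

Tick 1: prefer A, take urn from A; A=[gear,reel,drum,keg] B=[oval,hook] C=[urn]
Tick 2: prefer B, take oval from B; A=[gear,reel,drum,keg] B=[hook] C=[urn,oval]

Answer: B oval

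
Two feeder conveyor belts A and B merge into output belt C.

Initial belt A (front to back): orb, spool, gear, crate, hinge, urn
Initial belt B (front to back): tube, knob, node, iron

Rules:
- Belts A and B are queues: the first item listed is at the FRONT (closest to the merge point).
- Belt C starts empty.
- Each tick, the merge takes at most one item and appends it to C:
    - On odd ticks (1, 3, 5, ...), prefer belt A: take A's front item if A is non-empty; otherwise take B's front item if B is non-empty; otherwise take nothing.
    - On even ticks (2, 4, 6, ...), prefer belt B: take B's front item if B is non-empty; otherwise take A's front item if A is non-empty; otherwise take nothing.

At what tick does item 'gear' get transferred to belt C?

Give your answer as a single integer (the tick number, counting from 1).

Tick 1: prefer A, take orb from A; A=[spool,gear,crate,hinge,urn] B=[tube,knob,node,iron] C=[orb]
Tick 2: prefer B, take tube from B; A=[spool,gear,crate,hinge,urn] B=[knob,node,iron] C=[orb,tube]
Tick 3: prefer A, take spool from A; A=[gear,crate,hinge,urn] B=[knob,node,iron] C=[orb,tube,spool]
Tick 4: prefer B, take knob from B; A=[gear,crate,hinge,urn] B=[node,iron] C=[orb,tube,spool,knob]
Tick 5: prefer A, take gear from A; A=[crate,hinge,urn] B=[node,iron] C=[orb,tube,spool,knob,gear]

Answer: 5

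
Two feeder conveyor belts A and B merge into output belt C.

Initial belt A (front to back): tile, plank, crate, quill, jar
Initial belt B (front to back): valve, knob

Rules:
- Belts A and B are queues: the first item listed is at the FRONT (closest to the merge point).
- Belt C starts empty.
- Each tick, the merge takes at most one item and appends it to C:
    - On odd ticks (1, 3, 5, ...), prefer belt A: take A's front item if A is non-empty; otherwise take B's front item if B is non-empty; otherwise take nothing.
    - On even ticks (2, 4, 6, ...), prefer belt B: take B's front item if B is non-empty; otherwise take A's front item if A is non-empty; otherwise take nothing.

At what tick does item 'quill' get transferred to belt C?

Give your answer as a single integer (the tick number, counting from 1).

Answer: 6

Derivation:
Tick 1: prefer A, take tile from A; A=[plank,crate,quill,jar] B=[valve,knob] C=[tile]
Tick 2: prefer B, take valve from B; A=[plank,crate,quill,jar] B=[knob] C=[tile,valve]
Tick 3: prefer A, take plank from A; A=[crate,quill,jar] B=[knob] C=[tile,valve,plank]
Tick 4: prefer B, take knob from B; A=[crate,quill,jar] B=[-] C=[tile,valve,plank,knob]
Tick 5: prefer A, take crate from A; A=[quill,jar] B=[-] C=[tile,valve,plank,knob,crate]
Tick 6: prefer B, take quill from A; A=[jar] B=[-] C=[tile,valve,plank,knob,crate,quill]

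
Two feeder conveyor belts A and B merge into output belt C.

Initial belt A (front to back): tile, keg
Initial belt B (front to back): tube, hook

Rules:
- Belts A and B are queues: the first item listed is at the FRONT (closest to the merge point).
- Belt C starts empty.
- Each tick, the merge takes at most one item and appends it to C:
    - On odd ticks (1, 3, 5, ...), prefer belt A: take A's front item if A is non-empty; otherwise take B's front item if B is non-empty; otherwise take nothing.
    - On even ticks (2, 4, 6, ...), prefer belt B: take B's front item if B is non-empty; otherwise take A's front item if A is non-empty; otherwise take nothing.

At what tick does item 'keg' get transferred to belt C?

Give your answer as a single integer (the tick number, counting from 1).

Answer: 3

Derivation:
Tick 1: prefer A, take tile from A; A=[keg] B=[tube,hook] C=[tile]
Tick 2: prefer B, take tube from B; A=[keg] B=[hook] C=[tile,tube]
Tick 3: prefer A, take keg from A; A=[-] B=[hook] C=[tile,tube,keg]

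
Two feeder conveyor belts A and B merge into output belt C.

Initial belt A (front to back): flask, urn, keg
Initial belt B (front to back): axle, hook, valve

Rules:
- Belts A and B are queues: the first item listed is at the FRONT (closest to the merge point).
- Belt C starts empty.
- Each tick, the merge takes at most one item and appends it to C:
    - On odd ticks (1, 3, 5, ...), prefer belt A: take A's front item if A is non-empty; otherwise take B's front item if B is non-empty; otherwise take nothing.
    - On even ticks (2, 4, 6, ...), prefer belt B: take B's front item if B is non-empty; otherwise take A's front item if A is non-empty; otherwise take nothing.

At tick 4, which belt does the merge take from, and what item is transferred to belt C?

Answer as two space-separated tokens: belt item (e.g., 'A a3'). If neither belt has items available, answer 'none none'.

Tick 1: prefer A, take flask from A; A=[urn,keg] B=[axle,hook,valve] C=[flask]
Tick 2: prefer B, take axle from B; A=[urn,keg] B=[hook,valve] C=[flask,axle]
Tick 3: prefer A, take urn from A; A=[keg] B=[hook,valve] C=[flask,axle,urn]
Tick 4: prefer B, take hook from B; A=[keg] B=[valve] C=[flask,axle,urn,hook]

Answer: B hook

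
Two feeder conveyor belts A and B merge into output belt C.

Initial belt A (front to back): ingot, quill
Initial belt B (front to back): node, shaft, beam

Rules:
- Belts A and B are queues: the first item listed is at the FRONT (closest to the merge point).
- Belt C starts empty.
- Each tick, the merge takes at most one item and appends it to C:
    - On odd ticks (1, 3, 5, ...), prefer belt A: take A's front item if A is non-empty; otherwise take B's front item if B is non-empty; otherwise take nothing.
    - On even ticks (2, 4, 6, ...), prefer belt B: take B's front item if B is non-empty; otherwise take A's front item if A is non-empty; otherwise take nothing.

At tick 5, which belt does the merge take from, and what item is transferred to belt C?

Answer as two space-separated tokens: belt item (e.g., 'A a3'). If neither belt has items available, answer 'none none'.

Answer: B beam

Derivation:
Tick 1: prefer A, take ingot from A; A=[quill] B=[node,shaft,beam] C=[ingot]
Tick 2: prefer B, take node from B; A=[quill] B=[shaft,beam] C=[ingot,node]
Tick 3: prefer A, take quill from A; A=[-] B=[shaft,beam] C=[ingot,node,quill]
Tick 4: prefer B, take shaft from B; A=[-] B=[beam] C=[ingot,node,quill,shaft]
Tick 5: prefer A, take beam from B; A=[-] B=[-] C=[ingot,node,quill,shaft,beam]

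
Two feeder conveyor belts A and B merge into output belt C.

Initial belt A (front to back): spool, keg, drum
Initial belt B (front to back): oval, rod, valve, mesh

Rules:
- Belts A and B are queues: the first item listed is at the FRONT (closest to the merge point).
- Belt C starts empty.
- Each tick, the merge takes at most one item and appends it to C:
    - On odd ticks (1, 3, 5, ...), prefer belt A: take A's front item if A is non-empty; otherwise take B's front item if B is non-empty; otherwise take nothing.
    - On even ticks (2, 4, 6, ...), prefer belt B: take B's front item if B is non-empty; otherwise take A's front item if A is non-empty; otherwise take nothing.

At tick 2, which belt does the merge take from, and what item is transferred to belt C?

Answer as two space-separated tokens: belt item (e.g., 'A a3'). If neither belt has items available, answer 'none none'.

Tick 1: prefer A, take spool from A; A=[keg,drum] B=[oval,rod,valve,mesh] C=[spool]
Tick 2: prefer B, take oval from B; A=[keg,drum] B=[rod,valve,mesh] C=[spool,oval]

Answer: B oval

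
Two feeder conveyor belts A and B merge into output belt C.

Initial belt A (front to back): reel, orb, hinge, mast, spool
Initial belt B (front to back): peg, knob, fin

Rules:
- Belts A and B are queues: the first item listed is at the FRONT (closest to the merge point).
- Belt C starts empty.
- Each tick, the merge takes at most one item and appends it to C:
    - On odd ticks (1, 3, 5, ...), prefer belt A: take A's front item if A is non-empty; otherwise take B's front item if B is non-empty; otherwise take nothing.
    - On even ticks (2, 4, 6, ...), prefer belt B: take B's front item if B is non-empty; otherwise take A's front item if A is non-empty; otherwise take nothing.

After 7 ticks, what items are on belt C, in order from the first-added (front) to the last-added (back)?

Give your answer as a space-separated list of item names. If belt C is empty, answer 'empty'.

Tick 1: prefer A, take reel from A; A=[orb,hinge,mast,spool] B=[peg,knob,fin] C=[reel]
Tick 2: prefer B, take peg from B; A=[orb,hinge,mast,spool] B=[knob,fin] C=[reel,peg]
Tick 3: prefer A, take orb from A; A=[hinge,mast,spool] B=[knob,fin] C=[reel,peg,orb]
Tick 4: prefer B, take knob from B; A=[hinge,mast,spool] B=[fin] C=[reel,peg,orb,knob]
Tick 5: prefer A, take hinge from A; A=[mast,spool] B=[fin] C=[reel,peg,orb,knob,hinge]
Tick 6: prefer B, take fin from B; A=[mast,spool] B=[-] C=[reel,peg,orb,knob,hinge,fin]
Tick 7: prefer A, take mast from A; A=[spool] B=[-] C=[reel,peg,orb,knob,hinge,fin,mast]

Answer: reel peg orb knob hinge fin mast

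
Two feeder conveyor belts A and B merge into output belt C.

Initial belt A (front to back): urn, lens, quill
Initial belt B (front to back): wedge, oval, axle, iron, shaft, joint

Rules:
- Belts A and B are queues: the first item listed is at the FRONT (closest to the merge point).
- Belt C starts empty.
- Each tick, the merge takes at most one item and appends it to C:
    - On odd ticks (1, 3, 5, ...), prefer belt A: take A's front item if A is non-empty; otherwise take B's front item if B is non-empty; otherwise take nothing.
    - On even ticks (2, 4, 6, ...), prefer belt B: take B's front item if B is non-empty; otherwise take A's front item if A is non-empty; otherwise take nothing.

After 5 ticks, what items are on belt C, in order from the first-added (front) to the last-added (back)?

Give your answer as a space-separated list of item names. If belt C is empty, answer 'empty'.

Answer: urn wedge lens oval quill

Derivation:
Tick 1: prefer A, take urn from A; A=[lens,quill] B=[wedge,oval,axle,iron,shaft,joint] C=[urn]
Tick 2: prefer B, take wedge from B; A=[lens,quill] B=[oval,axle,iron,shaft,joint] C=[urn,wedge]
Tick 3: prefer A, take lens from A; A=[quill] B=[oval,axle,iron,shaft,joint] C=[urn,wedge,lens]
Tick 4: prefer B, take oval from B; A=[quill] B=[axle,iron,shaft,joint] C=[urn,wedge,lens,oval]
Tick 5: prefer A, take quill from A; A=[-] B=[axle,iron,shaft,joint] C=[urn,wedge,lens,oval,quill]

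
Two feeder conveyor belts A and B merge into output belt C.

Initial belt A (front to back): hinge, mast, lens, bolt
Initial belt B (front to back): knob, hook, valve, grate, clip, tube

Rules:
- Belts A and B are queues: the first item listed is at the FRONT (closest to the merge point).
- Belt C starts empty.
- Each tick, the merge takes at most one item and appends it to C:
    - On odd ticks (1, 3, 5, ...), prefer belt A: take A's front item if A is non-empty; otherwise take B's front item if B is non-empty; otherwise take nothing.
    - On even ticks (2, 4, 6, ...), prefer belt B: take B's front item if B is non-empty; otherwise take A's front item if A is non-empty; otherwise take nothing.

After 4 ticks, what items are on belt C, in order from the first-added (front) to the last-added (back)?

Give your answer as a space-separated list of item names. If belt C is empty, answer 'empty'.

Tick 1: prefer A, take hinge from A; A=[mast,lens,bolt] B=[knob,hook,valve,grate,clip,tube] C=[hinge]
Tick 2: prefer B, take knob from B; A=[mast,lens,bolt] B=[hook,valve,grate,clip,tube] C=[hinge,knob]
Tick 3: prefer A, take mast from A; A=[lens,bolt] B=[hook,valve,grate,clip,tube] C=[hinge,knob,mast]
Tick 4: prefer B, take hook from B; A=[lens,bolt] B=[valve,grate,clip,tube] C=[hinge,knob,mast,hook]

Answer: hinge knob mast hook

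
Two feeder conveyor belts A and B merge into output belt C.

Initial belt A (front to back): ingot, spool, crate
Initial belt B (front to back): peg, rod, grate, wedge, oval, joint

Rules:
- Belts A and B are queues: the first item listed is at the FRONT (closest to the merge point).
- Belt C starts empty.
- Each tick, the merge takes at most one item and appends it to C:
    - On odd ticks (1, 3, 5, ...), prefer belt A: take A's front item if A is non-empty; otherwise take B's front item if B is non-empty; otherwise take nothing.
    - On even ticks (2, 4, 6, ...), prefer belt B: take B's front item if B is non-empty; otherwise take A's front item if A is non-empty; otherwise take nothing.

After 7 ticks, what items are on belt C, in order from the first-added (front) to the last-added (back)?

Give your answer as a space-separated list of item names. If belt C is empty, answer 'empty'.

Tick 1: prefer A, take ingot from A; A=[spool,crate] B=[peg,rod,grate,wedge,oval,joint] C=[ingot]
Tick 2: prefer B, take peg from B; A=[spool,crate] B=[rod,grate,wedge,oval,joint] C=[ingot,peg]
Tick 3: prefer A, take spool from A; A=[crate] B=[rod,grate,wedge,oval,joint] C=[ingot,peg,spool]
Tick 4: prefer B, take rod from B; A=[crate] B=[grate,wedge,oval,joint] C=[ingot,peg,spool,rod]
Tick 5: prefer A, take crate from A; A=[-] B=[grate,wedge,oval,joint] C=[ingot,peg,spool,rod,crate]
Tick 6: prefer B, take grate from B; A=[-] B=[wedge,oval,joint] C=[ingot,peg,spool,rod,crate,grate]
Tick 7: prefer A, take wedge from B; A=[-] B=[oval,joint] C=[ingot,peg,spool,rod,crate,grate,wedge]

Answer: ingot peg spool rod crate grate wedge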